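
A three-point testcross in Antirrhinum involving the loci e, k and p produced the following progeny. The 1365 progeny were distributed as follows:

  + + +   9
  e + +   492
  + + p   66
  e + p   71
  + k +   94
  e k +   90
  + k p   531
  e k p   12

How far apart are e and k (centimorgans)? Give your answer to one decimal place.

13.0 centimorgans

The two most frequent reciprocal classes, + k p and e + +, are the parental types, so the F1 was + k p / e + +.
The two rarest classes, e k p and + + +, are the double crossovers. Comparing them with the parentals, only the e allele has switched, so e is the middle locus and the order is p – e – k.
Crossovers in the e–k interval produce the single-crossover classes + + p and e k + (66 + 90 = 156) plus the double crossovers (21).
RF(e–k) = (156 + 21) / 1365 = 177/1365 = 0.1297 → 13.0 centimorgans.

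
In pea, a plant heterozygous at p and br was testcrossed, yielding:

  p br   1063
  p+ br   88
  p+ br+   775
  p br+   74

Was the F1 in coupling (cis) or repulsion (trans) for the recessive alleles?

cis

The two most frequent classes are p+ br+ (775) and p br (1063); these are the parental (non-recombinant) types.
So the F1 carried p+ br+ on one chromosome and p br on the other — the recessive alleles are on the same chromosome (cis / coupling).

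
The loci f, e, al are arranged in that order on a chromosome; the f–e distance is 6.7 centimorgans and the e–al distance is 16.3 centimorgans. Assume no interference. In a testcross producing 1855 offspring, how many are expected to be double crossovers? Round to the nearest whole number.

20

Map distances give recombination frequencies of 0.067 and 0.163 for the two intervals.
With no interference, expected double-crossover frequency = 0.067 × 0.163 = 0.01092.
Expected number = 0.01092 × 1855 = 20.26 ≈ 20.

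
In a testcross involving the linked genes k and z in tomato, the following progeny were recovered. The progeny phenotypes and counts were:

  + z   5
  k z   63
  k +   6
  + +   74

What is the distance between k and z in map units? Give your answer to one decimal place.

7.4 map units

The two most frequent classes, + + (74) and k z (63), are the parental types, so the F1 was + + / k z.
The recombinant classes are + z and k +: 5 + 6 = 11.
Recombination frequency = 11/148 = 0.0743 ≈ 7.4%, i.e. 7.4 map units.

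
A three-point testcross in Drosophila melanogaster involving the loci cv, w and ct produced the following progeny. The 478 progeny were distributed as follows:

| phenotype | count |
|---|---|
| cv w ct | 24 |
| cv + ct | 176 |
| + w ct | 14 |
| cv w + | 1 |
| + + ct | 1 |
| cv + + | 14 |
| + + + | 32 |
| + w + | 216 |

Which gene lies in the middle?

The two most frequent reciprocal classes, cv + ct and + w +, are the parental types, so the F1 was cv + ct / + w +.
The two rarest classes, + + ct and cv w +, are the double crossovers. Comparing them with the parentals, only the cv allele has switched, so cv is the middle locus and the order is ct – cv – w.

cv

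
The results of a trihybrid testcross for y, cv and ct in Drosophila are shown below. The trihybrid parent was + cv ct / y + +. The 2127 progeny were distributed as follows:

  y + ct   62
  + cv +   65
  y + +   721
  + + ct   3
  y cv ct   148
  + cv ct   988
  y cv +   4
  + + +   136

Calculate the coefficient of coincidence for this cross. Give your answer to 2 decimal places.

0.38

The two rarest classes, + + ct and y cv +, are the double crossovers. Comparing them with the parentals, only the cv allele has switched, so cv is the middle locus and the order is ct – cv – y.
ct–cv: (127 + 7)/2127 = 0.0630; cv–y: (284 + 7)/2127 = 0.1368.
Expected DCO frequency = 0.0630 × 0.1368 ≈ 0.00862; observed = 7/2127 ≈ 0.00329.
Coefficient of coincidence = 0.00329/0.00862 ≈ 0.38.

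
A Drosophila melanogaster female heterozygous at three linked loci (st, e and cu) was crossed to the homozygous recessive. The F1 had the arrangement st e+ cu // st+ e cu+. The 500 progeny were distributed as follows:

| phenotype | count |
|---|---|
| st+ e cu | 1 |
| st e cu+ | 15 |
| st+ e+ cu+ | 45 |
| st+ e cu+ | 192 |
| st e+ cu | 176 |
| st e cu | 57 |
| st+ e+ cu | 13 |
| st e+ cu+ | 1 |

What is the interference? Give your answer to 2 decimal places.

0.68

The two rarest classes, st e+ cu+ and st+ e cu, are the double crossovers. Comparing them with the parentals, only the cu allele has switched, so cu is the middle locus and the order is st – cu – e.
st–cu: (28 + 2)/500 = 0.0600; cu–e: (102 + 2)/500 = 0.2080.
Expected DCO frequency = 0.0600 × 0.2080 ≈ 0.01248; observed = 2/500 ≈ 0.00400.
Coefficient of coincidence = 0.00400/0.01248 ≈ 0.32; interference = 1 − 0.32 = 0.68.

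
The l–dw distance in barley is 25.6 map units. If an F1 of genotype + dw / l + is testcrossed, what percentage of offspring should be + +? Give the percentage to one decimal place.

A map distance of 25.6 map units corresponds to a recombination frequency of 0.256.
The F1 is + dw / l +, so + + is a recombinant gamete class with expected frequency r/2 = 0.256/2 = 0.1280.
That is 0.1280 = 12.8% of the progeny.

12.8%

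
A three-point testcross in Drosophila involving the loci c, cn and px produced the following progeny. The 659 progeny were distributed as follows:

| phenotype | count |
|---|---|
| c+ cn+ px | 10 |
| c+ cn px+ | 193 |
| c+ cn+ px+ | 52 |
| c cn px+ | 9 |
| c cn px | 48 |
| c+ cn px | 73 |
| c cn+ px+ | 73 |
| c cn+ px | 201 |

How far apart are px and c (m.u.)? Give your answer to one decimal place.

25.0 m.u.

The two most frequent reciprocal classes, c+ cn px+ and c cn+ px, are the parental types, so the F1 was c+ cn px+ / c cn+ px.
The two rarest classes, c cn px+ and c+ cn+ px, are the double crossovers. Comparing them with the parentals, only the c allele has switched, so c is the middle locus and the order is px – c – cn.
Crossovers in the px–c interval produce the single-crossover classes c+ cn px and c cn+ px+ (73 + 73 = 146) plus the double crossovers (19).
RF(px–c) = (146 + 19) / 659 = 165/659 = 0.2504 → 25.0 m.u.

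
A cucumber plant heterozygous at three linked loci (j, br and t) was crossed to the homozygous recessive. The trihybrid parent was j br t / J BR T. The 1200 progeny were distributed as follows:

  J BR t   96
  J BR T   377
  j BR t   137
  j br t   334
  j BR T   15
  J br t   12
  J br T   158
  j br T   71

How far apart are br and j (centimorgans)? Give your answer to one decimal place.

The two rarest classes, J br t and j BR T, are the double crossovers. Comparing them with the parentals, only the j allele has switched, so j is the middle locus and the order is t – j – br.
Crossovers in the j–br interval produce the single-crossover classes j BR t and J br T (137 + 158 = 295) plus the double crossovers (27).
RF(j–br) = (295 + 27) / 1200 = 322/1200 = 0.2683 → 26.8 centimorgans.

26.8 centimorgans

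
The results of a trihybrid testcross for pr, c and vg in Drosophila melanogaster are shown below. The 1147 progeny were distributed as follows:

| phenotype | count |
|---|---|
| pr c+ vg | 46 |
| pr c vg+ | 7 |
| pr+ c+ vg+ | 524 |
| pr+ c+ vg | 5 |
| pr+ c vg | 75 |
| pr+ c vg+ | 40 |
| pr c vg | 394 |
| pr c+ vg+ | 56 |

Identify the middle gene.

vg

The two most frequent reciprocal classes, pr+ c+ vg+ and pr c vg, are the parental types, so the F1 was pr+ c+ vg+ / pr c vg.
The two rarest classes, pr+ c+ vg and pr c vg+, are the double crossovers. Comparing them with the parentals, only the vg allele has switched, so vg is the middle locus and the order is c – vg – pr.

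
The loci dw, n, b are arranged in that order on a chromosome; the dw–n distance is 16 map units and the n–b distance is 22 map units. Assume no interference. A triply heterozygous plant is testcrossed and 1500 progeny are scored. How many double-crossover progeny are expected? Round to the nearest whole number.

Map distances give recombination frequencies of 0.160 and 0.220 for the two intervals.
With no interference, expected double-crossover frequency = 0.160 × 0.220 = 0.03520.
Expected number = 0.03520 × 1500 = 52.80 ≈ 53.

53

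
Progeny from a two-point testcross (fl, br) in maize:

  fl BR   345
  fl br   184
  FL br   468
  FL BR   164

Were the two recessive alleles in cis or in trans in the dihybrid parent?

The two most frequent classes are FL br (468) and fl BR (345); these are the parental (non-recombinant) types.
So the F1 carried FL br on one chromosome and fl BR on the other — the recessive alleles are on opposite chromosomes (trans / repulsion).

trans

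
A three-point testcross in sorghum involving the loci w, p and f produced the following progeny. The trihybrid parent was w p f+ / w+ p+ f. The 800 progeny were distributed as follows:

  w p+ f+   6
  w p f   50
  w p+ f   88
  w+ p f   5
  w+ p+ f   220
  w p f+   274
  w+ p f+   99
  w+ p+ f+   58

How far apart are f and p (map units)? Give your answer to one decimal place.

The two rarest classes, w p+ f+ and w+ p f, are the double crossovers. Comparing them with the parentals, only the p allele has switched, so p is the middle locus and the order is f – p – w.
Crossovers in the f–p interval produce the single-crossover classes w p f and w+ p+ f+ (50 + 58 = 108) plus the double crossovers (11).
RF(f–p) = (108 + 11) / 800 = 119/800 = 0.1487 → 14.9 map units.

14.9 map units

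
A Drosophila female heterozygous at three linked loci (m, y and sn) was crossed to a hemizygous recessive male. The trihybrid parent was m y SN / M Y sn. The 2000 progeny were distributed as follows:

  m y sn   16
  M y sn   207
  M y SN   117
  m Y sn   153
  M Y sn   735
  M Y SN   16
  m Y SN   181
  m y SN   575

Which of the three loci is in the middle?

The two rarest classes, m y sn and M Y SN, are the double crossovers. Comparing them with the parentals, only the sn allele has switched, so sn is the middle locus and the order is y – sn – m.

sn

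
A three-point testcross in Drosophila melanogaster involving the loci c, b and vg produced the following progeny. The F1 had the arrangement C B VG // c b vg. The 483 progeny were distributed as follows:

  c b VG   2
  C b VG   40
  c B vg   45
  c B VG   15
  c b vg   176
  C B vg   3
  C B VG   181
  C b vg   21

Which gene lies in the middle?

vg

The two rarest classes, C B vg and c b VG, are the double crossovers. Comparing them with the parentals, only the vg allele has switched, so vg is the middle locus and the order is c – vg – b.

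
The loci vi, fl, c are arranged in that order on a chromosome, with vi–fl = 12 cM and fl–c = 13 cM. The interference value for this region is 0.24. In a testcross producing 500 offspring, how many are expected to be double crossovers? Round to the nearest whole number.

6

Map distances give recombination frequencies of 0.120 and 0.130 for the two intervals.
With interference 0.24 (so coincidence = 0.76), expected double-crossover frequency = 0.120 × 0.130 × 0.76 = 0.01186.
Expected number = 0.01186 × 500 = 5.93 ≈ 6.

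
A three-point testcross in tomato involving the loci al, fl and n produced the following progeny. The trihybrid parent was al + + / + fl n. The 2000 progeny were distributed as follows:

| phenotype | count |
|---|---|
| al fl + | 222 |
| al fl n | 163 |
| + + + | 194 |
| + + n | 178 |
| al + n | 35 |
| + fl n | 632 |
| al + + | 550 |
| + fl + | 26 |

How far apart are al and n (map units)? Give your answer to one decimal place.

The two rarest classes, al + n and + fl +, are the double crossovers. Comparing them with the parentals, only the n allele has switched, so n is the middle locus and the order is fl – n – al.
Crossovers in the n–al interval produce the single-crossover classes + + + and al fl n (194 + 163 = 357) plus the double crossovers (61).
RF(n–al) = (357 + 61) / 2000 = 418/2000 = 0.2090 → 20.9 map units.

20.9 map units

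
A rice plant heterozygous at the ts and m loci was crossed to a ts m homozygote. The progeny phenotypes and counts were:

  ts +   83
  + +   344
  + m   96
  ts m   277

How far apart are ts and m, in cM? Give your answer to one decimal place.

22.4 cM

The two most frequent classes, + + (344) and ts m (277), are the parental types, so the F1 was + + / ts m.
The recombinant classes are + m and ts +: 96 + 83 = 179.
Recombination frequency = 179/800 = 0.2238 ≈ 22.4%, i.e. 22.4 cM.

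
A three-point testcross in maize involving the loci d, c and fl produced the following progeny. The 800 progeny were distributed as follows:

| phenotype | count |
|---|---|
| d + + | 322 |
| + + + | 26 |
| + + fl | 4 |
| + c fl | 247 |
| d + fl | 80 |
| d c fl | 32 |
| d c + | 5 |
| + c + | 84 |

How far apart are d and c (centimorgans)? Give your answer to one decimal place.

The two most frequent reciprocal classes, d + + and + c fl, are the parental types, so the F1 was d + + / + c fl.
The two rarest classes, d c + and + + fl, are the double crossovers. Comparing them with the parentals, only the c allele has switched, so c is the middle locus and the order is d – c – fl.
Crossovers in the d–c interval produce the single-crossover classes + + + and d c fl (26 + 32 = 58) plus the double crossovers (9).
RF(d–c) = (58 + 9) / 800 = 67/800 = 0.0838 → 8.4 centimorgans.

8.4 centimorgans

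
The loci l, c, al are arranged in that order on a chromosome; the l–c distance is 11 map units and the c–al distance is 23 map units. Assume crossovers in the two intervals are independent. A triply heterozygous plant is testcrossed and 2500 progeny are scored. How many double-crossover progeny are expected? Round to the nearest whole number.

63

Map distances give recombination frequencies of 0.110 and 0.230 for the two intervals.
With no interference, expected double-crossover frequency = 0.110 × 0.230 = 0.02530.
Expected number = 0.02530 × 2500 = 63.25 ≈ 63.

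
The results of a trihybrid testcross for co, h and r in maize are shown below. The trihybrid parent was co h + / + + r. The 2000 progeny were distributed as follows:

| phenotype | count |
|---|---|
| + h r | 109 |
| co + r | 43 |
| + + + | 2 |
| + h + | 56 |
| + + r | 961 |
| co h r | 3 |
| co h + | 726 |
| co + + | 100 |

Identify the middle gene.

The two rarest classes, co h r and + + +, are the double crossovers. Comparing them with the parentals, only the r allele has switched, so r is the middle locus and the order is co – r – h.

r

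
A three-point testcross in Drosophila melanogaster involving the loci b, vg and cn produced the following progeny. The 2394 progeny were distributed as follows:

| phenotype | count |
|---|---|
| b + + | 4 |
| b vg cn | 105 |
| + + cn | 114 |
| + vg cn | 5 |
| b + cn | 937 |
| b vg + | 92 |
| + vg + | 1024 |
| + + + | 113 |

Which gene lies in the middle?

The two most frequent reciprocal classes, b + cn and + vg +, are the parental types, so the F1 was b + cn / + vg +.
The two rarest classes, b + + and + vg cn, are the double crossovers. Comparing them with the parentals, only the cn allele has switched, so cn is the middle locus and the order is vg – cn – b.

cn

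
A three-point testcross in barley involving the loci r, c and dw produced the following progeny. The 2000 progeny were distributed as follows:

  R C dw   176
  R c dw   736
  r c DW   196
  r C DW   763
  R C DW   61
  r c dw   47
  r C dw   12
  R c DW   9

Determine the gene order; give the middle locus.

dw

The two most frequent reciprocal classes, R c dw and r C DW, are the parental types, so the F1 was R c dw / r C DW.
The two rarest classes, R c DW and r C dw, are the double crossovers. Comparing them with the parentals, only the dw allele has switched, so dw is the middle locus and the order is r – dw – c.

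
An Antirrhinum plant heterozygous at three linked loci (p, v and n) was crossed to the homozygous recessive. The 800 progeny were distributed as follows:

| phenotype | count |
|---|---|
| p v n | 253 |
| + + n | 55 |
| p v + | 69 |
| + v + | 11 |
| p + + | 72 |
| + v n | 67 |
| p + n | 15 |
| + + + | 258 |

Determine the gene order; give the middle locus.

The two most frequent reciprocal classes, p v n and + + +, are the parental types, so the F1 was p v n / + + +.
The two rarest classes, p + n and + v +, are the double crossovers. Comparing them with the parentals, only the v allele has switched, so v is the middle locus and the order is n – v – p.

v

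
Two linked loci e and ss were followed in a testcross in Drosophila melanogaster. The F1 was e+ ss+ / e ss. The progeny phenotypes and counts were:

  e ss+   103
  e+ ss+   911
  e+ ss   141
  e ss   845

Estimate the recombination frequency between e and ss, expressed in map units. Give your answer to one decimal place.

The recombinant classes are e+ ss and e ss+: 141 + 103 = 244.
Recombination frequency = 244/2000 = 0.1220 ≈ 12.2%, i.e. 12.2 map units.

12.2 map units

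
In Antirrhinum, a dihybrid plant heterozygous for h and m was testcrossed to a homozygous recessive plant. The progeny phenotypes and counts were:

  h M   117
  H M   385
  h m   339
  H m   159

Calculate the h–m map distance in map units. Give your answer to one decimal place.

27.6 map units

The two most frequent classes, H M (385) and h m (339), are the parental types, so the F1 was H M / h m.
The recombinant classes are H m and h M: 159 + 117 = 276.
Recombination frequency = 276/1000 = 0.2760 ≈ 27.6%, i.e. 27.6 map units.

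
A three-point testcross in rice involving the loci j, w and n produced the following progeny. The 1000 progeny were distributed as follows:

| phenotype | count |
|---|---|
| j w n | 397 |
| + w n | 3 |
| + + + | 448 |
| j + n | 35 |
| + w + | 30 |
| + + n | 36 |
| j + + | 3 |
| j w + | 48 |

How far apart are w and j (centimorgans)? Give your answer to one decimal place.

7.1 centimorgans

The two most frequent reciprocal classes, + + + and j w n, are the parental types, so the F1 was + + + / j w n.
The two rarest classes, j + + and + w n, are the double crossovers. Comparing them with the parentals, only the j allele has switched, so j is the middle locus and the order is n – j – w.
Crossovers in the j–w interval produce the single-crossover classes + w + and j + n (30 + 35 = 65) plus the double crossovers (6).
RF(j–w) = (65 + 6) / 1000 = 71/1000 = 0.0710 → 7.1 centimorgans.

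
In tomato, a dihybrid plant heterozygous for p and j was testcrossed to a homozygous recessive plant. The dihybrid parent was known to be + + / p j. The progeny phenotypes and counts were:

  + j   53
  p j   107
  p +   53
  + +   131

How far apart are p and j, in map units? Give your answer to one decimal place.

The recombinant classes are + j and p +: 53 + 53 = 106.
Recombination frequency = 106/344 = 0.3081 ≈ 30.8%, i.e. 30.8 map units.

30.8 map units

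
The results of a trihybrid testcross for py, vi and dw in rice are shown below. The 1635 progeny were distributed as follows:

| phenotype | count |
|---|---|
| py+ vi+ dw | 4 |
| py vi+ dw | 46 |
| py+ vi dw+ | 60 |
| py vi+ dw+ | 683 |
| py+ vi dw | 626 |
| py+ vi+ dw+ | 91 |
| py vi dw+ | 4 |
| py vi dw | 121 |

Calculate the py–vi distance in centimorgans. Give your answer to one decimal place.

The two most frequent reciprocal classes, py vi+ dw+ and py+ vi dw, are the parental types, so the F1 was py vi+ dw+ / py+ vi dw.
The two rarest classes, py vi dw+ and py+ vi+ dw, are the double crossovers. Comparing them with the parentals, only the vi allele has switched, so vi is the middle locus and the order is py – vi – dw.
Crossovers in the py–vi interval produce the single-crossover classes py+ vi+ dw+ and py vi dw (91 + 121 = 212) plus the double crossovers (8).
RF(py–vi) = (212 + 8) / 1635 = 220/1635 = 0.1346 → 13.5 centimorgans.

13.5 centimorgans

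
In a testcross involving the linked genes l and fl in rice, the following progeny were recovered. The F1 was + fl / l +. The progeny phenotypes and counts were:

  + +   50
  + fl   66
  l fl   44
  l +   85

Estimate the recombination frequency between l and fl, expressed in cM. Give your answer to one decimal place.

38.4 cM

The recombinant classes are + + and l fl: 50 + 44 = 94.
Recombination frequency = 94/245 = 0.3837 ≈ 38.4%, i.e. 38.4 cM.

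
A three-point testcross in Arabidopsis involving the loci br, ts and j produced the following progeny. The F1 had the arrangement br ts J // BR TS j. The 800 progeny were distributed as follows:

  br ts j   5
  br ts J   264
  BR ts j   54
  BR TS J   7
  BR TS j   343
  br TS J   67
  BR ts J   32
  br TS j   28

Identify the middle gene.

The two rarest classes, br ts j and BR TS J, are the double crossovers. Comparing them with the parentals, only the j allele has switched, so j is the middle locus and the order is ts – j – br.

j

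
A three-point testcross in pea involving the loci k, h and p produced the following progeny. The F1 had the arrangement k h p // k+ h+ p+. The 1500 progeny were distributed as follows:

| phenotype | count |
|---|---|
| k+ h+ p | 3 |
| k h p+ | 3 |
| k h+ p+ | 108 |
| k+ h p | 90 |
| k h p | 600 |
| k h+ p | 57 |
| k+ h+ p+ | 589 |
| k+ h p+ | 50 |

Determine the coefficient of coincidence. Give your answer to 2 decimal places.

0.39

The two rarest classes, k h p+ and k+ h+ p, are the double crossovers. Comparing them with the parentals, only the p allele has switched, so p is the middle locus and the order is k – p – h.
k–p: (198 + 6)/1500 = 0.1360; p–h: (107 + 6)/1500 = 0.0753.
Expected DCO frequency = 0.1360 × 0.0753 ≈ 0.01024; observed = 6/1500 ≈ 0.00400.
Coefficient of coincidence = 0.00400/0.01024 ≈ 0.39.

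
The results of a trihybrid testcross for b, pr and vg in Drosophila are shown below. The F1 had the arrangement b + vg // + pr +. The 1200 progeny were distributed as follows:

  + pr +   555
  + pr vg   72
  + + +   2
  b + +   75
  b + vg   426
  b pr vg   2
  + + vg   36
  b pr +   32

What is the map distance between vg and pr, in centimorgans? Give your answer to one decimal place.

12.6 centimorgans

The two rarest classes, b pr vg and + + +, are the double crossovers. Comparing them with the parentals, only the pr allele has switched, so pr is the middle locus and the order is vg – pr – b.
Crossovers in the vg–pr interval produce the single-crossover classes b + + and + pr vg (75 + 72 = 147) plus the double crossovers (4).
RF(vg–pr) = (147 + 4) / 1200 = 151/1200 = 0.1258 → 12.6 centimorgans.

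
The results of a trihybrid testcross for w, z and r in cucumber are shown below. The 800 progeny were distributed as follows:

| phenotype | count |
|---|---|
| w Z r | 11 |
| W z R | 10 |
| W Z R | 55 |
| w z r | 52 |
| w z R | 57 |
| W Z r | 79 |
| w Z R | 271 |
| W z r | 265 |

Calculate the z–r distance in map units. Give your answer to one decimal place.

The two most frequent reciprocal classes, W z r and w Z R, are the parental types, so the F1 was W z r / w Z R.
The two rarest classes, W z R and w Z r, are the double crossovers. Comparing them with the parentals, only the r allele has switched, so r is the middle locus and the order is w – r – z.
Crossovers in the r–z interval produce the single-crossover classes W Z r and w z R (79 + 57 = 136) plus the double crossovers (21).
RF(r–z) = (136 + 21) / 800 = 157/800 = 0.1963 → 19.6 map units.

19.6 map units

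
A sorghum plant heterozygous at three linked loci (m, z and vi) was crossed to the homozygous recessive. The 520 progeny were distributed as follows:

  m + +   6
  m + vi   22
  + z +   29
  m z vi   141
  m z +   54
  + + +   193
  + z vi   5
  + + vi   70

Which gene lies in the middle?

m

The two most frequent reciprocal classes, + + + and m z vi, are the parental types, so the F1 was + + + / m z vi.
The two rarest classes, m + + and + z vi, are the double crossovers. Comparing them with the parentals, only the m allele has switched, so m is the middle locus and the order is z – m – vi.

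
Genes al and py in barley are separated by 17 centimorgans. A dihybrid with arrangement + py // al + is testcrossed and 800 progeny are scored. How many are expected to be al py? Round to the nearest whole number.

68

A map distance of 17 centimorgans corresponds to a recombination frequency of 0.170.
The F1 is + py / al +, so al py is a recombinant gamete class with expected frequency r/2 = 0.170/2 = 0.0850.
Expected number = 0.0850 × 800 = 68.00 ≈ 68.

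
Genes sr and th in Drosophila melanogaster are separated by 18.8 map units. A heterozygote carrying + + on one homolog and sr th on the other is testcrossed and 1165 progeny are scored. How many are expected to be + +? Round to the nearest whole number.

473

A map distance of 18.8 map units corresponds to a recombination frequency of 0.188.
The F1 is + + / sr th, so + + is a parental gamete class with expected frequency (1 − r)/2 = 0.812/2 = 0.4060.
Expected number = 0.4060 × 1165 = 472.99 ≈ 473.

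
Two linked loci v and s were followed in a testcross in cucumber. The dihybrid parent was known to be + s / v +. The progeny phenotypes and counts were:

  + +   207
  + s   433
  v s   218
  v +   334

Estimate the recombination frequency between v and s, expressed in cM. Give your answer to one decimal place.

35.7 cM

The recombinant classes are + + and v s: 207 + 218 = 425.
Recombination frequency = 425/1192 = 0.3565 ≈ 35.7%, i.e. 35.7 cM.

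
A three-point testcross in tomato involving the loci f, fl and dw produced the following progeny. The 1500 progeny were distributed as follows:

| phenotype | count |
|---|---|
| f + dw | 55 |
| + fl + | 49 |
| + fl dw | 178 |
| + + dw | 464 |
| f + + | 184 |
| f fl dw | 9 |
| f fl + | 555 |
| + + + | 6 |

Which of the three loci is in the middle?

The two most frequent reciprocal classes, + + dw and f fl +, are the parental types, so the F1 was + + dw / f fl +.
The two rarest classes, + + + and f fl dw, are the double crossovers. Comparing them with the parentals, only the dw allele has switched, so dw is the middle locus and the order is fl – dw – f.

dw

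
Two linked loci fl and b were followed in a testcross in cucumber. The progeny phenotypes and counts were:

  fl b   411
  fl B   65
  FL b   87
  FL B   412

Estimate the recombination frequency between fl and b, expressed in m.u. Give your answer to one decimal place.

15.6 m.u.

The two most frequent classes, FL B (412) and fl b (411), are the parental types, so the F1 was FL B / fl b.
The recombinant classes are FL b and fl B: 87 + 65 = 152.
Recombination frequency = 152/975 = 0.1559 ≈ 15.6%, i.e. 15.6 m.u.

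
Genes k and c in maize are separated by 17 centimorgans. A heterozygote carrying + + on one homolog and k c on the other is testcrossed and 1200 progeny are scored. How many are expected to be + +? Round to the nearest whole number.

498

A map distance of 17 centimorgans corresponds to a recombination frequency of 0.170.
The F1 is + + / k c, so + + is a parental gamete class with expected frequency (1 − r)/2 = 0.830/2 = 0.4150.
Expected number = 0.4150 × 1200 = 498.00 ≈ 498.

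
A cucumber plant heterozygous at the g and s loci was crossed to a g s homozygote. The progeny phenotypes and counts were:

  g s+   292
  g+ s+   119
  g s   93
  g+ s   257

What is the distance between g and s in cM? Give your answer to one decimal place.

The two most frequent classes, g+ s (257) and g s+ (292), are the parental types, so the F1 was g+ s / g s+.
The recombinant classes are g+ s+ and g s: 119 + 93 = 212.
Recombination frequency = 212/761 = 0.2786 ≈ 27.9%, i.e. 27.9 cM.

27.9 cM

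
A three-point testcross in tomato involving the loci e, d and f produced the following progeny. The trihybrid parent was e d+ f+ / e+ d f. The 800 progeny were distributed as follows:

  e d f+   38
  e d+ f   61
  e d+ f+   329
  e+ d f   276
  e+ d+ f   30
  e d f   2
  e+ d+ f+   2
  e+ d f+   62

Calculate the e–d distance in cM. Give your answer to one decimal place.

The two rarest classes, e+ d+ f+ and e d f, are the double crossovers. Comparing them with the parentals, only the e allele has switched, so e is the middle locus and the order is d – e – f.
Crossovers in the d–e interval produce the single-crossover classes e d f+ and e+ d+ f (38 + 30 = 68) plus the double crossovers (4).
RF(d–e) = (68 + 4) / 800 = 72/800 = 0.0900 → 9.0 cM.

9.0 cM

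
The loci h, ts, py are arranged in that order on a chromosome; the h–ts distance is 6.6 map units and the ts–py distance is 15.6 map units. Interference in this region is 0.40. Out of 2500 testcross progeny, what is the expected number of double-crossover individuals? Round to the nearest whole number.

Map distances give recombination frequencies of 0.066 and 0.156 for the two intervals.
With interference 0.40 (so coincidence = 0.60), expected double-crossover frequency = 0.066 × 0.156 × 0.60 = 0.00618.
Expected number = 0.00618 × 2500 = 15.44 ≈ 15.

15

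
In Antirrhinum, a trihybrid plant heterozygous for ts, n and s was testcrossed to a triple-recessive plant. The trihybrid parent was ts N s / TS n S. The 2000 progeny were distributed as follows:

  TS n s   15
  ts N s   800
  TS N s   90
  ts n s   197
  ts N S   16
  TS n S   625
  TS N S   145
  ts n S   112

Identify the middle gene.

The two rarest classes, ts N S and TS n s, are the double crossovers. Comparing them with the parentals, only the s allele has switched, so s is the middle locus and the order is n – s – ts.

s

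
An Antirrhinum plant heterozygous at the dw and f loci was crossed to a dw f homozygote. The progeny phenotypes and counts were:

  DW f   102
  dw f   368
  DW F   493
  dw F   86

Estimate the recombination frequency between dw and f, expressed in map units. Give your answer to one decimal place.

17.9 map units

The two most frequent classes, DW F (493) and dw f (368), are the parental types, so the F1 was DW F / dw f.
The recombinant classes are DW f and dw F: 102 + 86 = 188.
Recombination frequency = 188/1049 = 0.1792 ≈ 17.9%, i.e. 17.9 map units.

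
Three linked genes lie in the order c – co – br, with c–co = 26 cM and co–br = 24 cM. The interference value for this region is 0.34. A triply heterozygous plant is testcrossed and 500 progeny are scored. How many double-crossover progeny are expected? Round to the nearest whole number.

21

Map distances give recombination frequencies of 0.260 and 0.240 for the two intervals.
With interference 0.34 (so coincidence = 0.66), expected double-crossover frequency = 0.260 × 0.240 × 0.66 = 0.04118.
Expected number = 0.04118 × 500 = 20.59 ≈ 21.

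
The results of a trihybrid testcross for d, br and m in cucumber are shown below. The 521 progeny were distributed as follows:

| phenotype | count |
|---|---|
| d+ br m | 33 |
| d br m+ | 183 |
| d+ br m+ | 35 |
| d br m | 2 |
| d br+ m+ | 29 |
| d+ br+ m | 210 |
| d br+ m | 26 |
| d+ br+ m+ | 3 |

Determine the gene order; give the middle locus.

m

The two most frequent reciprocal classes, d br m+ and d+ br+ m, are the parental types, so the F1 was d br m+ / d+ br+ m.
The two rarest classes, d br m and d+ br+ m+, are the double crossovers. Comparing them with the parentals, only the m allele has switched, so m is the middle locus and the order is br – m – d.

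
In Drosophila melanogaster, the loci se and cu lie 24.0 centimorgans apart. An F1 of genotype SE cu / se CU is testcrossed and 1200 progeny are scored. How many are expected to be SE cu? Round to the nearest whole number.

A map distance of 24.0 centimorgans corresponds to a recombination frequency of 0.240.
The F1 is SE cu / se CU, so SE cu is a parental gamete class with expected frequency (1 − r)/2 = 0.760/2 = 0.3800.
Expected number = 0.3800 × 1200 = 456.00 ≈ 456.

456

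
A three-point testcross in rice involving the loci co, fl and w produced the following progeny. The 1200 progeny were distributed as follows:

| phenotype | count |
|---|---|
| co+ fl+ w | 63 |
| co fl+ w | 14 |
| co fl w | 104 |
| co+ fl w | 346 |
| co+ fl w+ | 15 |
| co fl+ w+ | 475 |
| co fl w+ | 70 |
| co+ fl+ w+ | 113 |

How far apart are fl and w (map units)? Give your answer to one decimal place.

The two most frequent reciprocal classes, co+ fl w and co fl+ w+, are the parental types, so the F1 was co+ fl w / co fl+ w+.
The two rarest classes, co+ fl w+ and co fl+ w, are the double crossovers. Comparing them with the parentals, only the w allele has switched, so w is the middle locus and the order is co – w – fl.
Crossovers in the w–fl interval produce the single-crossover classes co+ fl+ w and co fl w+ (63 + 70 = 133) plus the double crossovers (29).
RF(w–fl) = (133 + 29) / 1200 = 162/1200 = 0.1350 → 13.5 map units.

13.5 map units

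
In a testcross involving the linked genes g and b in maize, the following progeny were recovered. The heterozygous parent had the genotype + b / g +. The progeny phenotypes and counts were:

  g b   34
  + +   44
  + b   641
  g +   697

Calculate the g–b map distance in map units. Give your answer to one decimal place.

5.5 map units

The recombinant classes are + + and g b: 44 + 34 = 78.
Recombination frequency = 78/1416 = 0.0551 ≈ 5.5%, i.e. 5.5 map units.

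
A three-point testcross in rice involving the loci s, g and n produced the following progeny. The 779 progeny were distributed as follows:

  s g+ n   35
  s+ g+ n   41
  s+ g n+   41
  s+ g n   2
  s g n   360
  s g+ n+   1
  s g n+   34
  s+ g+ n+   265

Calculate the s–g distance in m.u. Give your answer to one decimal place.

10.1 m.u.

The two most frequent reciprocal classes, s+ g+ n+ and s g n, are the parental types, so the F1 was s+ g+ n+ / s g n.
The two rarest classes, s g+ n+ and s+ g n, are the double crossovers. Comparing them with the parentals, only the s allele has switched, so s is the middle locus and the order is g – s – n.
Crossovers in the g–s interval produce the single-crossover classes s+ g n+ and s g+ n (41 + 35 = 76) plus the double crossovers (3).
RF(g–s) = (76 + 3) / 779 = 79/779 = 0.1014 → 10.1 m.u.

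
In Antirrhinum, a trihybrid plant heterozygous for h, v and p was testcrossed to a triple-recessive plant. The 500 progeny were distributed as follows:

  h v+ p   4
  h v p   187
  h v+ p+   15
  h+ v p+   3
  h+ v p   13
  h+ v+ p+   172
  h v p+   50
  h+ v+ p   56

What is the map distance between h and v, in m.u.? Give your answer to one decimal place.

7.0 m.u.

The two most frequent reciprocal classes, h+ v+ p+ and h v p, are the parental types, so the F1 was h+ v+ p+ / h v p.
The two rarest classes, h+ v p+ and h v+ p, are the double crossovers. Comparing them with the parentals, only the v allele has switched, so v is the middle locus and the order is p – v – h.
Crossovers in the v–h interval produce the single-crossover classes h v+ p+ and h+ v p (15 + 13 = 28) plus the double crossovers (7).
RF(v–h) = (28 + 7) / 500 = 35/500 = 0.0700 → 7.0 m.u.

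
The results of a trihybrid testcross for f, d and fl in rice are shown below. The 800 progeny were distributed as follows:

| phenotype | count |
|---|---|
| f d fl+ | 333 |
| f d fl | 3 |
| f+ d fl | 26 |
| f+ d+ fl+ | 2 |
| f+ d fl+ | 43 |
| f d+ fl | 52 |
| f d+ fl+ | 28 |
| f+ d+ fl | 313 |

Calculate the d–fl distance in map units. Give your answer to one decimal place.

The two most frequent reciprocal classes, f d fl+ and f+ d+ fl, are the parental types, so the F1 was f d fl+ / f+ d+ fl.
The two rarest classes, f d fl and f+ d+ fl+, are the double crossovers. Comparing them with the parentals, only the fl allele has switched, so fl is the middle locus and the order is f – fl – d.
Crossovers in the fl–d interval produce the single-crossover classes f d+ fl+ and f+ d fl (28 + 26 = 54) plus the double crossovers (5).
RF(fl–d) = (54 + 5) / 800 = 59/800 = 0.0737 → 7.4 map units.

7.4 map units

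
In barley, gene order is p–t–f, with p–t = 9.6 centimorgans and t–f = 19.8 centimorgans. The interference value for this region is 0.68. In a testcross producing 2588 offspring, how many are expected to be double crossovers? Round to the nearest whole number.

Map distances give recombination frequencies of 0.096 and 0.198 for the two intervals.
With interference 0.68 (so coincidence = 0.32), expected double-crossover frequency = 0.096 × 0.198 × 0.32 = 0.00608.
Expected number = 0.00608 × 2588 = 15.74 ≈ 16.

16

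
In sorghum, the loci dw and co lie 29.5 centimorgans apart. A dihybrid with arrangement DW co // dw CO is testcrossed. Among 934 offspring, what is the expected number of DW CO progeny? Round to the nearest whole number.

138

A map distance of 29.5 centimorgans corresponds to a recombination frequency of 0.295.
The F1 is DW co / dw CO, so DW CO is a recombinant gamete class with expected frequency r/2 = 0.295/2 = 0.1475.
Expected number = 0.1475 × 934 = 137.76 ≈ 138.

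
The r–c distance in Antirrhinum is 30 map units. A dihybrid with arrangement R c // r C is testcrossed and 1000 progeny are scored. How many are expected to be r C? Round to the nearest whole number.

350

A map distance of 30 map units corresponds to a recombination frequency of 0.300.
The F1 is R c / r C, so r C is a parental gamete class with expected frequency (1 − r)/2 = 0.700/2 = 0.3500.
Expected number = 0.3500 × 1000 = 350.00 ≈ 350.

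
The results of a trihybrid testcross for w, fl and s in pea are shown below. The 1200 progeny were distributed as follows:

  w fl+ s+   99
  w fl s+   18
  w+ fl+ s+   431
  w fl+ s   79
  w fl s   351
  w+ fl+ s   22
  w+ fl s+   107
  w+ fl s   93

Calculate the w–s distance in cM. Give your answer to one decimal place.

The two most frequent reciprocal classes, w fl s and w+ fl+ s+, are the parental types, so the F1 was w fl s / w+ fl+ s+.
The two rarest classes, w fl s+ and w+ fl+ s, are the double crossovers. Comparing them with the parentals, only the s allele has switched, so s is the middle locus and the order is fl – s – w.
Crossovers in the s–w interval produce the single-crossover classes w+ fl s and w fl+ s+ (93 + 99 = 192) plus the double crossovers (40).
RF(s–w) = (192 + 40) / 1200 = 232/1200 = 0.1933 → 19.3 cM.

19.3 cM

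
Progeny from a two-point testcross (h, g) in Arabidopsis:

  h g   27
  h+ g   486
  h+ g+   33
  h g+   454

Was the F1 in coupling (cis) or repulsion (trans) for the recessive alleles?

The two most frequent classes are h+ g (486) and h g+ (454); these are the parental (non-recombinant) types.
So the F1 carried h+ g on one chromosome and h g+ on the other — the recessive alleles are on opposite chromosomes (trans / repulsion).

trans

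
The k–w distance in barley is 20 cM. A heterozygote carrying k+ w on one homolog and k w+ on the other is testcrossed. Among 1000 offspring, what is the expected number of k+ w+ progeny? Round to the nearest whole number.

100

A map distance of 20 cM corresponds to a recombination frequency of 0.200.
The F1 is k+ w / k w+, so k+ w+ is a recombinant gamete class with expected frequency r/2 = 0.200/2 = 0.1000.
Expected number = 0.1000 × 1000 = 100.00 ≈ 100.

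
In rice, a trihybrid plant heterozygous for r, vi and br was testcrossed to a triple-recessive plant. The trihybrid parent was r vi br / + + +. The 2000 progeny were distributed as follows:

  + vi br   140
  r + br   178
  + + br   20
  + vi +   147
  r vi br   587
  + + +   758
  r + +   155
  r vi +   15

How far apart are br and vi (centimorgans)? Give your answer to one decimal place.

18.0 centimorgans

The two rarest classes, r vi + and + + br, are the double crossovers. Comparing them with the parentals, only the br allele has switched, so br is the middle locus and the order is r – br – vi.
Crossovers in the br–vi interval produce the single-crossover classes r + br and + vi + (178 + 147 = 325) plus the double crossovers (35).
RF(br–vi) = (325 + 35) / 2000 = 360/2000 = 0.1800 → 18.0 centimorgans.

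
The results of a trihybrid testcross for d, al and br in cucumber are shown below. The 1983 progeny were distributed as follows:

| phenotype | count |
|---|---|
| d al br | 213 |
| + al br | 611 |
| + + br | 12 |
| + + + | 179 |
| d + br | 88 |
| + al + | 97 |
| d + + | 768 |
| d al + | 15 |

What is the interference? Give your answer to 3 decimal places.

The two most frequent reciprocal classes, d + + and + al br, are the parental types, so the F1 was d + + / + al br.
The two rarest classes, d al + and + + br, are the double crossovers. Comparing them with the parentals, only the al allele has switched, so al is the middle locus and the order is br – al – d.
br–al: (185 + 27)/1983 = 0.1069; al–d: (392 + 27)/1983 = 0.2113.
Expected DCO frequency = 0.1069 × 0.2113 ≈ 0.02259; observed = 27/1983 ≈ 0.01362.
Coefficient of coincidence = 0.01362/0.02259 ≈ 0.603; interference = 1 − 0.603 = 0.397.

0.397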